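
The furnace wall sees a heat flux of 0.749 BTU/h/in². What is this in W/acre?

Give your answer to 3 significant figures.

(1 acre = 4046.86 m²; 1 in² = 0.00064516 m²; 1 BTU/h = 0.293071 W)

1.38×10⁶ W/acre

0.749 BTU/h/in² × 0.293071 W/BTU/h ÷ 0.00064516 m²/in² = 340.241 W/m²
340.241 W/m² × 4046.86 m²/acre = 1.37691×10⁶ W/acre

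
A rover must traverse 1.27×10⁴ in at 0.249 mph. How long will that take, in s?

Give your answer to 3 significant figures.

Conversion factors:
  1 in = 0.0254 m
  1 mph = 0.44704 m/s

2900 s

1.27×10⁴ in × 0.0254 → 322.58 m
0.249 mph × 0.44704 → 0.111313 m/s
t = d / v = 322.58 m / 0.111313 m/s = 2897.95 s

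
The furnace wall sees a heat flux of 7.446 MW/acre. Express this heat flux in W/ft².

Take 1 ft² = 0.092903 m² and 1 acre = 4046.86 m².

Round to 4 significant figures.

7.446 MW/acre × 1000000 W/MW ÷ 4046.86 m²/acre = 1839.95 W/m²
1839.95 W/m² × 0.092903 m²/ft² = 170.937 W/ft²

170.9 W/ft²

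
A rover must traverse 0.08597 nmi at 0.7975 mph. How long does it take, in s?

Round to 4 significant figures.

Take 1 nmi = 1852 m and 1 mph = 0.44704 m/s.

0.08597 nmi × 1852 → 159.216 m
0.7975 mph × 0.44704 → 0.356514 m/s
t = d / v = 159.216 m / 0.356514 m/s = 446.591 s

446.6 s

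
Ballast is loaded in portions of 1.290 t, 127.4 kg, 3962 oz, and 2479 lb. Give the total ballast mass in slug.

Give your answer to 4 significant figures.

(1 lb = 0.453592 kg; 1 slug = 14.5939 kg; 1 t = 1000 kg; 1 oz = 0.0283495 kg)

1.290 t × 1000 → 1290 kg
127.4 kg (already kg)
3962 oz × 0.0283495 → 112.321 kg
2479 lb × 0.453592 → 1124.45 kg
Combined: 1290 + 127.4 + 112.321 + 1124.45 = 2654.17 kg
In slug: 2654.17 / 14.5939 = 181.868 slug

181.9 slug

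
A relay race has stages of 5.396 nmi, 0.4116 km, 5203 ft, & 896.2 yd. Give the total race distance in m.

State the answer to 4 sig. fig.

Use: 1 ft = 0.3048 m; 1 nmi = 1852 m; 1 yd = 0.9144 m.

5.396 nmi × 1852 = 9993.39 m
0.4116 km × 1000 = 411.6 m
5203 ft × 0.3048 = 1585.87 m
896.2 yd × 0.9144 = 819.485 m
Total: 9993.39 + 411.6 + 1585.87 + 819.485 = 12810.3 m

1.281×10⁴ m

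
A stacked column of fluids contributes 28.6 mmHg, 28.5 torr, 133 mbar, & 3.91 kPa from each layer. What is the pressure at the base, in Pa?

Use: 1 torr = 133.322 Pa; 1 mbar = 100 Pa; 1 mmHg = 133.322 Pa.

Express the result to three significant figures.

28.6 mmHg × 133.322 = 3813.01 Pa
28.5 torr × 133.322 = 3799.68 Pa
133 mbar × 100 = 13300 Pa
3.91 kPa × 1000 = 3910 Pa
Total: 3813.01 + 3799.68 + 13300 + 3910 = 24822.7 Pa

2.48×10⁴ Pa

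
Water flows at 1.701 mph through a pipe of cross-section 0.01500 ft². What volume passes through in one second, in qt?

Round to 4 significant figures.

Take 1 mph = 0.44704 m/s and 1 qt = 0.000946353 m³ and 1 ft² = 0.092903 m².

1.120 qt

1.701 mph × 0.44704 → 0.760415 m/s
0.01500 ft² × 0.092903 → 0.00139354 m²
V = v × A × t = 0.760415 m/s × 0.00139354 m² × 1 s = 0.00105967 m³
0.00105967 m³ ÷ (0.000946353 m³/qt) = 1.11974 qt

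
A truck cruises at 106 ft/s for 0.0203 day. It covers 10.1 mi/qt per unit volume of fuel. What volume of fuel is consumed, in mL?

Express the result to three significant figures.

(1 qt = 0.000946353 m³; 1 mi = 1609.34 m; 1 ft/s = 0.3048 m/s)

106 ft/s → 32.3088 m/s
0.0203 day → 1753.92 s
d = v × t = 32.3088 × 1753.92 = 56667.1 m
10.1 mi/qt → 1.71758×10⁷ m/m³
V = d / (distance per unit fuel) = 56667.1 / 1.71758×10⁷ = 0.00329924 m³
In mL: 0.00329924 / 10⁻⁶ = 3299.24 mL

3300 mL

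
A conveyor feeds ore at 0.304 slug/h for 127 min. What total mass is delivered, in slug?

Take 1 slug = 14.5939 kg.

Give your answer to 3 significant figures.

0.304 slug/h → 0.00123237 kg/s
127 min → 7620 s
m = ṁ × t = 0.00123237 × 7620 = 9.39066 kg
In slug: 9.39066 / 14.5939 = 0.643465 slug

0.643 slug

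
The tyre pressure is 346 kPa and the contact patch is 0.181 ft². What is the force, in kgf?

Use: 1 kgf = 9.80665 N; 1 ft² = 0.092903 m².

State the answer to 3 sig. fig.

593 kgf

346 kPa × 1000 = 346000 Pa
0.181 ft² × 0.092903 = 0.0168154 m²
F = P × A = 346000 Pa × 0.0168154 m² = 5818.13 N
5818.13 N ÷ (9.80665 N/kgf) = 593.284 kgf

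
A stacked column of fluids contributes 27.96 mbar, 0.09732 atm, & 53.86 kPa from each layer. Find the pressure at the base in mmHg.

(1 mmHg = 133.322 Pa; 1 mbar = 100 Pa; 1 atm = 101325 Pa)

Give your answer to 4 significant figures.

498.9 mmHg

27.96 mbar × 100 = 2796 Pa
0.09732 atm × 101325 = 9860.95 Pa
53.86 kPa × 1000 = 53860 Pa
Total: 2796 + 9860.95 + 53860 = 66517 Pa
In mmHg: 66517 / 133.322 = 498.92 mmHg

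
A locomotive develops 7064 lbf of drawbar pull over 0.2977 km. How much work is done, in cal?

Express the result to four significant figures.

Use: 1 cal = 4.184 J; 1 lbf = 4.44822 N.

2.236×10⁶ cal

7064 lbf × 4.44822 = 31422.2 N
0.2977 km × 1000 = 297.7 m
W = F × d = 31422.2 N × 297.7 m = 9.35439×10⁶ J
9.35439×10⁶ J ÷ (4.184 J/cal) = 2.23575×10⁶ cal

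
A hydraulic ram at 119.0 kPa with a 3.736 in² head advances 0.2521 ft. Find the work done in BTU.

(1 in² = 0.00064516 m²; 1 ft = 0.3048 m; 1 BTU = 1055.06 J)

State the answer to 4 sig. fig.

119.0 kPa → 119000 Pa
3.736 in² → 0.00241032 m²
F = P × A = 119000 × 0.00241032 = 286.828 N
0.2521 ft → 0.0768401 m
W = F × d = 286.828 × 0.0768401 = 22.0399 J
In BTU: 22.0399 / 1055.06 = 0.0208897 BTU

0.02089 BTU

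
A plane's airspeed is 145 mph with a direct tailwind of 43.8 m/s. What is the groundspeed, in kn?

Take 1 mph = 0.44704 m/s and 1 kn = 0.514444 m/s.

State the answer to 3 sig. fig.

211 kn

145 mph × 0.44704 = 64.8208 m/s
43.8 m/s (already m/s)
Sum: 64.8208 + 43.8 = 108.621 m/s
In kn: 108.621 / 0.514444 = 211.143 kn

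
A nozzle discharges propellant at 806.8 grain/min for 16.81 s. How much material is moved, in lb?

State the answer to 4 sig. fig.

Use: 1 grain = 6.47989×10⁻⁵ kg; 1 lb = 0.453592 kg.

0.03229 lb

806.8 grain/min → 8.71329×10⁻⁴ kg/s
m = ṁ × t = 8.71329×10⁻⁴ × 16.81 = 0.014647 kg
In lb: 0.014647 / 0.453592 = 0.0322911 lb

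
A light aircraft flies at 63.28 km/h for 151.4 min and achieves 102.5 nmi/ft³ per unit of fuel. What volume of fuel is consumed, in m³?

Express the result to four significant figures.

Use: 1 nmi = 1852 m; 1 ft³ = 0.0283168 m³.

0.02382 m³

63.28 km/h → 17.5778 m/s
151.4 min → 9084 s
d = v × t = 17.5778 × 9084 = 159677 m
102.5 nmi/ft³ → 6.70379×10⁶ m/m³
V = d / (distance per unit fuel) = 159677 / 6.70379×10⁶ = 0.0238189 m³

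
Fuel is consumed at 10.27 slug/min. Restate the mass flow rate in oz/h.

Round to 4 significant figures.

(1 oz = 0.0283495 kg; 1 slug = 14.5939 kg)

3.172×10⁵ oz/h

10.27 slug/min × 14.5939 kg/slug ÷ 60 s/min = 2.49799 kg/s
2.49799 kg/s ÷ 0.0283495 kg/oz × 3600 s/h = 317211 oz/h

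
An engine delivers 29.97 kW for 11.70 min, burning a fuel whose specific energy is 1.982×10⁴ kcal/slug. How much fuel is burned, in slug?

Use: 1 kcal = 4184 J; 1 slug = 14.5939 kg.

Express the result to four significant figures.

29.97 kW → 29970 W
11.70 min → 702 s
E = P × t = 29970 × 702 = 2.10389×10⁷ J
1.982×10⁴ kcal/slug → 5.6823×10⁶ J/kg
m = E / e_s = 2.10389×10⁷ / 5.6823×10⁶ = 3.70253 kg
In slug: 3.70253 / 14.5939 = 0.253704 slug

0.2537 slug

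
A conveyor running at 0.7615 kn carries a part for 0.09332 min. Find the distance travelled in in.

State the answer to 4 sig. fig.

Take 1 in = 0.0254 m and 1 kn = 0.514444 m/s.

0.7615 kn × 0.514444 = 0.391749 m/s
0.09332 min × 60 = 5.5992 s
d = v × t = 0.391749 m/s × 5.5992 s = 2.19348 m
2.19348 m ÷ (0.0254 m/in) = 86.3575 in

86.36 in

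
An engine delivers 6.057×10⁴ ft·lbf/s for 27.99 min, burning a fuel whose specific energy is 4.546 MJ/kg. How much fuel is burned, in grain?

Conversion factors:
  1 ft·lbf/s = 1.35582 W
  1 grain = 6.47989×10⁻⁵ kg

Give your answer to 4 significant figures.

6.057×10⁴ ft·lbf/s → 82122 W
27.99 min → 1679.4 s
E = P × t = 82122 × 1679.4 = 1.37916×10⁸ J
4.546 MJ/kg → 4.546×10⁶ J/kg
m = E / e_s = 1.37916×10⁸ / 4.546×10⁶ = 30.3379 kg
In grain: 30.3379 / 6.47989×10⁻⁵ = 468185 grain

4.682×10⁵ grain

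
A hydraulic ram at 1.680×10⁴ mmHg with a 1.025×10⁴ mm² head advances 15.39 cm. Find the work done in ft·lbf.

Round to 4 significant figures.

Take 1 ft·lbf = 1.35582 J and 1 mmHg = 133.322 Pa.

2606 ft·lbf

1.680×10⁴ mmHg → 2.23981×10⁶ Pa
1.025×10⁴ mm² → 0.01025 m²
F = P × A = 2.23981×10⁶ × 0.01025 = 22958.1 N
15.39 cm → 0.1539 m
W = F × d = 22958.1 × 0.1539 = 3533.25 J
In ft·lbf: 3533.25 / 1.35582 = 2605.99 ft·lbf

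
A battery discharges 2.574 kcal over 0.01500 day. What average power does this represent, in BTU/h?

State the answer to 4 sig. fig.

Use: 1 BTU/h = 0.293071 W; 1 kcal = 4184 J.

2.574 kcal × 4184 → 10769.6 J
0.01500 day × 86400 → 1296 s
P = E / t = 10769.6 J / 1296 s = 8.30988 W
8.30988 W ÷ (0.293071 W/BTU/h) = 28.3545 BTU/h

28.35 BTU/h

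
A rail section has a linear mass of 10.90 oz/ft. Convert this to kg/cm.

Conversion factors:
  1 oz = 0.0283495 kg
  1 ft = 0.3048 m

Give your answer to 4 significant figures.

0.01014 kg/cm

10.90 oz/ft × 0.0283495 kg/oz ÷ 0.3048 m/ft = 1.01381 kg/m
1.01381 kg/m × 0.01 m/cm = 0.0101381 kg/cm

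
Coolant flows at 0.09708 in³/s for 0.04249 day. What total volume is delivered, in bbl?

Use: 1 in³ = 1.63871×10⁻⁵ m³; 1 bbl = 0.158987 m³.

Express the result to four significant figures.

0.03673 bbl

0.09708 in³/s → 1.59086×10⁻⁶ m³/s
0.04249 day → 3671.14 s
V = Q × t = 1.59086×10⁻⁶ × 3671.14 = 0.00584027 m³
In bbl: 0.00584027 / 0.158987 = 0.0367343 bbl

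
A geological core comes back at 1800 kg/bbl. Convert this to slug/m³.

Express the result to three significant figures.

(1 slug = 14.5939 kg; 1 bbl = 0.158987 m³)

1800 kg/bbl ÷ 0.158987 m³/bbl = 11321.7 kg/m³
11321.7 kg/m³ ÷ 14.5939 kg/slug = 775.783 slug/m³

776 slug/m³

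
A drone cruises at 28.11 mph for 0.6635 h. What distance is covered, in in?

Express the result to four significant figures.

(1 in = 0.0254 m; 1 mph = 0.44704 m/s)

28.11 mph × 0.44704 → 12.5663 m/s
0.6635 h × 3600 → 2388.6 s
d = v × t = 12.5663 m/s × 2388.6 s = 30015.9 m
30015.9 m ÷ (0.0254 m/in) = 1.18173×10⁶ in

1.182×10⁶ in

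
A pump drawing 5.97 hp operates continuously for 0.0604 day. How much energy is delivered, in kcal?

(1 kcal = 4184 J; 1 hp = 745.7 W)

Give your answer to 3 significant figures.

5550 kcal

5.97 hp × 745.7 → 4451.83 W
0.0604 day × 86400 → 5218.56 s
E = P × t = 4451.83 W × 5218.56 s = 2.32321×10⁷ J
2.32321×10⁷ J ÷ (4184 J/kcal) = 5552.61 kcal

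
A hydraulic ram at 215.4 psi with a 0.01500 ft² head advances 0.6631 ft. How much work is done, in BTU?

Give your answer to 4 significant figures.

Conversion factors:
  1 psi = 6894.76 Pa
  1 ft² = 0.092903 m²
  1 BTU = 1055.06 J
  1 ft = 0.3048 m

215.4 psi → 1.48513×10⁶ Pa
0.01500 ft² → 0.00139354 m²
F = P × A = 1.48513×10⁶ × 0.00139354 = 2069.59 N
0.6631 ft → 0.202113 m
W = F × d = 2069.59 × 0.202113 = 418.291 J
In BTU: 418.291 / 1055.06 = 0.396462 BTU

0.3965 BTU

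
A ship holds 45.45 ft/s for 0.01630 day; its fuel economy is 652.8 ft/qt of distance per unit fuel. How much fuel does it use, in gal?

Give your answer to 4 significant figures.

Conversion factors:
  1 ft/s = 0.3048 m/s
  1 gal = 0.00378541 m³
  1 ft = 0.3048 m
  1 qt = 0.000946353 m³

45.45 ft/s → 13.8532 m/s
0.01630 day → 1408.32 s
d = v × t = 13.8532 × 1408.32 = 19509.7 m
652.8 ft/qt → 210253 m/m³
V = d / (distance per unit fuel) = 19509.7 / 210253 = 0.0927915 m³
In gal: 0.0927915 / 0.00378541 = 24.5129 gal

24.51 gal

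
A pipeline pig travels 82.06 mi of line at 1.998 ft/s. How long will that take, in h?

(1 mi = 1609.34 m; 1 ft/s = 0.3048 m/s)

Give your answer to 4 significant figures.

60.24 h

82.06 mi × 1609.34 → 132062 m
1.998 ft/s × 0.3048 → 0.60899 m/s
t = d / v = 132062 m / 0.60899 m/s = 216854 s
216854 s ÷ (3600 s/h) = 60.2372 h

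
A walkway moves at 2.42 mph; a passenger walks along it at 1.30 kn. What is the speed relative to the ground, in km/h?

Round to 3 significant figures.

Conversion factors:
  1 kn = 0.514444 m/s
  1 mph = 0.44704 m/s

2.42 mph × 0.44704 = 1.08184 m/s
1.30 kn × 0.514444 = 0.668777 m/s
Sum: 1.08184 + 0.668777 = 1.75062 m/s
In km/h: 1.75062 / (1/3.6) = 6.30223 km/h

6.30 km/h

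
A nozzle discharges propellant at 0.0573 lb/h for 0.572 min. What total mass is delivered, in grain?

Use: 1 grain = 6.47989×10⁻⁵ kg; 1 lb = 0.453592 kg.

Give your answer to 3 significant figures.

3.82 grain

0.0573 lb/h → 7.21967×10⁻⁶ kg/s
0.572 min → 34.32 s
m = ṁ × t = 7.21967×10⁻⁶ × 34.32 = 2.47779×10⁻⁴ kg
In grain: 2.47779×10⁻⁴ / 6.47989×10⁻⁵ = 3.82381 grain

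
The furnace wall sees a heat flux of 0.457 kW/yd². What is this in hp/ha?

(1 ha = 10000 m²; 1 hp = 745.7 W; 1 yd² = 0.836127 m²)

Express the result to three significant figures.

0.457 kW/yd² × 1000 W/kW ÷ 0.836127 m²/yd² = 546.568 W/m²
546.568 W/m² ÷ 745.7 W/hp × 10000 m²/ha = 7329.6 hp/ha

7330 hp/ha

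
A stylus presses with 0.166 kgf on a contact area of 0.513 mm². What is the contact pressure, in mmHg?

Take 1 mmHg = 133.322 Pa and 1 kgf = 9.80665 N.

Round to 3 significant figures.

2.38×10⁴ mmHg

0.166 kgf × 9.80665 = 1.6279 N
0.513 mm² × 10⁻⁶ = 5.13×10⁻⁷ m²
P = F / A = 1.6279 N / 5.13×10⁻⁷ m² = 3.17329×10⁶ Pa
3.17329×10⁶ Pa ÷ (133.322 Pa/mmHg) = 23801.7 mmHg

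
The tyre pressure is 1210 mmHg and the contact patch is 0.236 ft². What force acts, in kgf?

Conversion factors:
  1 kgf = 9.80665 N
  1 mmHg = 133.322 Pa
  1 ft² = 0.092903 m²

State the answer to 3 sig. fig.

361 kgf

1210 mmHg × 133.322 = 161320 Pa
0.236 ft² × 0.092903 = 0.0219251 m²
F = P × A = 161320 Pa × 0.0219251 m² = 3536.96 N
3536.96 N ÷ (9.80665 N/kgf) = 360.67 kgf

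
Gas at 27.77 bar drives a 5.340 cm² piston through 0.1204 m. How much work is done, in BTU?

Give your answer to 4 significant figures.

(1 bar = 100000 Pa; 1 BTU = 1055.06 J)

0.1692 BTU

27.77 bar → 2.777×10⁶ Pa
5.340 cm² → 5.34×10⁻⁴ m²
F = P × A = 2.777×10⁶ × 5.34×10⁻⁴ = 1482.92 N
W = F × d = 1482.92 × 0.1204 = 178.544 J
In BTU: 178.544 / 1055.06 = 0.169226 BTU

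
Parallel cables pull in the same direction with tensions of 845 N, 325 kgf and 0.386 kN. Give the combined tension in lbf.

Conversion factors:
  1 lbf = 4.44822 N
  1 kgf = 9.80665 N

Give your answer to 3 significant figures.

845 N (already N)
325 kgf × 9.80665 = 3187.16 N
0.386 kN × 1000 = 386 N
Total: 845 + 3187.16 + 386 = 4418.16 N
In lbf: 4418.16 / 4.44822 = 993.242 lbf

993 lbf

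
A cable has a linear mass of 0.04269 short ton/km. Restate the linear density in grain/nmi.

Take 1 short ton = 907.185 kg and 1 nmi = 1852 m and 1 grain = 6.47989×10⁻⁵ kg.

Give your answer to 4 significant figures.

0.04269 short ton/km × 907.185 kg/short ton ÷ 1000 m/km = 0.0387277 kg/m
0.0387277 kg/m ÷ 6.47989×10⁻⁵ kg/grain × 1852 m/nmi = 1.10687×10⁶ grain/nmi

1.107×10⁶ grain/nmi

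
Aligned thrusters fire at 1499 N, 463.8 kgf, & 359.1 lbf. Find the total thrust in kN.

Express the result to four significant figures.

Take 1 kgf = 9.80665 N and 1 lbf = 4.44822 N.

1499 N (already N)
463.8 kgf × 9.80665 = 4548.32 N
359.1 lbf × 4.44822 = 1597.36 N
Combined: 1499 + 4548.32 + 1597.36 = 7644.68 N
In kN: 7644.68 / 1000 = 7.64468 kN

7.645 kN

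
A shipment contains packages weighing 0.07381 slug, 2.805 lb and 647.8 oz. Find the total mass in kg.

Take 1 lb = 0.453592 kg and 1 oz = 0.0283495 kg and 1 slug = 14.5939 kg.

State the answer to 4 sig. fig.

20.71 kg

0.07381 slug × 14.5939 = 1.07718 kg
2.805 lb × 0.453592 = 1.27233 kg
647.8 oz × 0.0283495 = 18.3648 kg
Total: 1.07718 + 1.27233 + 18.3648 = 20.7143 kg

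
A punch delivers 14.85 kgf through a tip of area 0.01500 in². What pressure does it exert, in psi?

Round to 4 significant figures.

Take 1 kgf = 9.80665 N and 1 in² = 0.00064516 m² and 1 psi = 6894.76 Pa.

14.85 kgf × 9.80665 → 145.629 N
0.01500 in² × 0.00064516 → 9.6774×10⁻⁶ m²
P = F / A = 145.629 N / 9.6774×10⁻⁶ m² = 1.50484×10⁷ Pa
1.50484×10⁷ Pa ÷ (6894.76 Pa/psi) = 2182.59 psi

2183 psi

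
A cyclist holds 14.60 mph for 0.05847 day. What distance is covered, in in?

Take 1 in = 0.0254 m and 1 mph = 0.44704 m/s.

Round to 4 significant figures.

1.298×10⁶ in

14.60 mph × 0.44704 = 6.52678 m/s
0.05847 day × 86400 = 5051.81 s
d = v × t = 6.52678 m/s × 5051.81 s = 32972.1 m
32972.1 m ÷ (0.0254 m/in) = 1.29811×10⁶ in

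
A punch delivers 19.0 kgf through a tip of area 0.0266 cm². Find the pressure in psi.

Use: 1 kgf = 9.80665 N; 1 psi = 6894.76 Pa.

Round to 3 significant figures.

1.02×10⁴ psi

19.0 kgf × 9.80665 → 186.326 N
0.0266 cm² × 0.0001 → 2.66×10⁻⁶ m²
P = F / A = 186.326 N / 2.66×10⁻⁶ m² = 7.00474×10⁷ Pa
7.00474×10⁷ Pa ÷ (6894.76 Pa/psi) = 10159.5 psi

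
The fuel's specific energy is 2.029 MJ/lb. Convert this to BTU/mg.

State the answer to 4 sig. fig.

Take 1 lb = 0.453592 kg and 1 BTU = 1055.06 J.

0.004240 BTU/mg

2.029 MJ/lb × 1000000 J/MJ ÷ 0.453592 kg/lb = 4.47318×10⁶ J/kg
4.47318×10⁶ J/kg ÷ 1055.06 J/BTU × 10⁻⁶ kg/mg = 0.00423974 BTU/mg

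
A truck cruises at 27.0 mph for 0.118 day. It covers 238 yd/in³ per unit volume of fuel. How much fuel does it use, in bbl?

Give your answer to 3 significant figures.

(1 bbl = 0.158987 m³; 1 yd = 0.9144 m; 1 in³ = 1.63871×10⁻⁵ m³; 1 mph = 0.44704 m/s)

0.0583 bbl

27.0 mph → 12.0701 m/s
0.118 day → 10195.2 s
d = v × t = 12.0701 × 10195.2 = 123057 m
238 yd/in³ → 1.32804×10⁷ m/m³
V = d / (distance per unit fuel) = 123057 / 1.32804×10⁷ = 0.00926606 m³
In bbl: 0.00926606 / 0.158987 = 0.0582819 bbl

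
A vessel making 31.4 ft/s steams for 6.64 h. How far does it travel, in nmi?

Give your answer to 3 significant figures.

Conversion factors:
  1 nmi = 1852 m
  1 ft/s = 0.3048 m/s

31.4 ft/s × 0.3048 → 9.57072 m/s
6.64 h × 3600 → 23904 s
d = v × t = 9.57072 m/s × 23904 s = 228778 m
228778 m ÷ (1852 m/nmi) = 123.53 nmi

124 nmi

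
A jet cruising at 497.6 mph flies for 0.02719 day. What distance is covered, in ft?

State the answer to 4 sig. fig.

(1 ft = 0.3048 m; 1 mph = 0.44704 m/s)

497.6 mph × 0.44704 → 222.447 m/s
0.02719 day × 86400 → 2349.22 s
d = v × t = 222.447 m/s × 2349.22 s = 522577 m
522577 m ÷ (0.3048 m/ft) = 1.71449×10⁶ ft

1.714×10⁶ ft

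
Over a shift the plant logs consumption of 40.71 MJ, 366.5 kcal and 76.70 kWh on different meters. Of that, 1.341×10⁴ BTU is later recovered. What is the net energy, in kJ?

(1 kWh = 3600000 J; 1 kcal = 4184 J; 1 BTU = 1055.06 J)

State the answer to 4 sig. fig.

3.042×10⁵ kJ

40.71 MJ × 1000000 = 4.071×10⁷ J
366.5 kcal × 4184 = 1.53344×10⁶ J
76.70 kWh × 3600000 = 2.7612×10⁸ J
1.341×10⁴ BTU × 1055.06 = 1.41484×10⁷ J
Sum: 4.071×10⁷ + 1.53344×10⁶ + 2.7612×10⁸ − 1.41484×10⁷ = 3.04215×10⁸ J
In kJ: 3.04215×10⁸ / 1000 = 304215 kJ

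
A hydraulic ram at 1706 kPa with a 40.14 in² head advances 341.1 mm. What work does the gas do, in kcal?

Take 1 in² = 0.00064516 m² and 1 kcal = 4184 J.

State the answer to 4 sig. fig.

3.602 kcal

1706 kPa → 1.706×10⁶ Pa
40.14 in² → 0.0258967 m²
F = P × A = 1.706×10⁶ × 0.0258967 = 44179.8 N
341.1 mm → 0.3411 m
W = F × d = 44179.8 × 0.3411 = 15069.7 J
In kcal: 15069.7 / 4184 = 3.60174 kcal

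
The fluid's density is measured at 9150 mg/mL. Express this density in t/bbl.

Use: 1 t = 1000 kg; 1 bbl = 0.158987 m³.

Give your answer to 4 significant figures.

1.455 t/bbl

9150 mg/mL × 10⁻⁶ kg/mg ÷ 10⁻⁶ m³/mL = 9150 kg/m³
9150 kg/m³ ÷ 1000 kg/t × 0.158987 m³/bbl = 1.45473 t/bbl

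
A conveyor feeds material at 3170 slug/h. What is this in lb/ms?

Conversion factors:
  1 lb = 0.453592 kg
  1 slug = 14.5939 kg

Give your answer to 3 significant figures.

0.0283 lb/ms

3170 slug/h × 14.5939 kg/slug ÷ 3600 s/h = 12.8507 kg/s
12.8507 kg/s ÷ 0.453592 kg/lb × 0.001 s/ms = 0.028331 lb/ms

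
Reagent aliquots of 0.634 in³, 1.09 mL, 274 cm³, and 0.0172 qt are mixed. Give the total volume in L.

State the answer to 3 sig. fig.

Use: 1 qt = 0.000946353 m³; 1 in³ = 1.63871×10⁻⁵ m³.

0.302 L

0.634 in³ × 1.63871×10⁻⁵ = 1.03894×10⁻⁵ m³
1.09 mL × 10⁻⁶ = 1.09×10⁻⁶ m³
274 cm³ × 10⁻⁶ = 2.74×10⁻⁴ m³
0.0172 qt × 0.000946353 = 1.62773×10⁻⁵ m³
Total: 1.03894×10⁻⁵ + 1.09×10⁻⁶ + 2.74×10⁻⁴ + 1.62773×10⁻⁵ = 3.01757×10⁻⁴ m³
In L: 3.01757×10⁻⁴ / 0.001 = 0.301757 L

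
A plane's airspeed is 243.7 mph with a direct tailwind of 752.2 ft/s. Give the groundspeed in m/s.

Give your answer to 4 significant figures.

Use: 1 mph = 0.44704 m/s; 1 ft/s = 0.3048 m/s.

338.2 m/s

243.7 mph × 0.44704 = 108.944 m/s
752.2 ft/s × 0.3048 = 229.271 m/s
Total: 108.944 + 229.271 = 338.215 m/s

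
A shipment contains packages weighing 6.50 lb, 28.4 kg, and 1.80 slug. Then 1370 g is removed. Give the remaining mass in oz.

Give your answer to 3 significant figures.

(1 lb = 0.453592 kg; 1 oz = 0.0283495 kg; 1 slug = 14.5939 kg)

6.50 lb × 0.453592 = 2.94835 kg
28.4 kg (already kg)
1.80 slug × 14.5939 = 26.269 kg
1370 g × 0.001 = 1.37 kg
Net: 2.94835 + 28.4 + 26.269 − 1.37 = 56.2474 kg
In oz: 56.2474 / 0.0283495 = 1984.07 oz

1980 oz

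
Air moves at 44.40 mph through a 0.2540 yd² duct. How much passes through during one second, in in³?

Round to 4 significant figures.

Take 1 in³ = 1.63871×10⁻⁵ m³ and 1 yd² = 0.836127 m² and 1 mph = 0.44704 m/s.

44.40 mph × 0.44704 → 19.8486 m/s
0.2540 yd² × 0.836127 → 0.212376 m²
V = v × A × t = 19.8486 m/s × 0.212376 m² × 1 s = 4.21537 m³
4.21537 m³ ÷ (1.63871×10⁻⁵ m³/in³) = 257237 in³

2.572×10⁵ in³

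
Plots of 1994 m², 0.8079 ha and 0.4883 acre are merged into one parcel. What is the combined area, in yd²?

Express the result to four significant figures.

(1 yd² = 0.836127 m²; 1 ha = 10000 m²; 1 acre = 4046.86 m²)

1.441×10⁴ yd²

1994 m² (already m²)
0.8079 ha × 10000 → 8079 m²
0.4883 acre × 4046.86 → 1976.08 m²
Sum: 1994 + 8079 + 1976.08 = 12049.1 m²
In yd²: 12049.1 / 0.836127 = 14410.6 yd²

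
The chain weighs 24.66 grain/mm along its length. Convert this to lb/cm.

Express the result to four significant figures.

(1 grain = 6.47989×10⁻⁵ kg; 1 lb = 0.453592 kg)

0.03523 lb/cm

24.66 grain/mm × 6.47989×10⁻⁵ kg/grain ÷ 0.001 m/mm = 1.59794 kg/m
1.59794 kg/m ÷ 0.453592 kg/lb × 0.01 m/cm = 0.0352286 lb/cm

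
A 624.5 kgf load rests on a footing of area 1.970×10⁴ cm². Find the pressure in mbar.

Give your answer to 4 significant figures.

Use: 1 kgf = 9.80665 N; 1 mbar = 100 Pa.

624.5 kgf × 9.80665 → 6124.25 N
1.970×10⁴ cm² × 0.0001 → 1.97 m²
P = F / A = 6124.25 N / 1.97 m² = 3108.76 Pa
3108.76 Pa ÷ (100 Pa/mbar) = 31.0876 mbar

31.09 mbar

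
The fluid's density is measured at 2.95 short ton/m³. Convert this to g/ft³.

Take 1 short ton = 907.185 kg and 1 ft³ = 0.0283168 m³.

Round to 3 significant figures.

7.58×10⁴ g/ft³

2.95 short ton/m³ × 907.185 kg/short ton = 2676.2 kg/m³
2676.2 kg/m³ ÷ 0.001 kg/g × 0.0283168 m³/ft³ = 75781.4 g/ft³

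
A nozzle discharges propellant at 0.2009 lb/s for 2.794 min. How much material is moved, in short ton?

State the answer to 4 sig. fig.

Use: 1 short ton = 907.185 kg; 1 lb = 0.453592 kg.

0.2009 lb/s → 0.0911266 kg/s
2.794 min → 167.64 s
m = ṁ × t = 0.0911266 × 167.64 = 15.2765 kg
In short ton: 15.2765 / 907.185 = 0.0168395 short ton

0.01684 short ton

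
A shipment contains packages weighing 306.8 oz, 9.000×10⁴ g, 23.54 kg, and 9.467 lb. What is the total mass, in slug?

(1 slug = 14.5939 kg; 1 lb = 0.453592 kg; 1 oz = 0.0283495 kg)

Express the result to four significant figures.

306.8 oz × 0.0283495 = 8.69763 kg
9.000×10⁴ g × 0.001 = 90 kg
23.54 kg (already kg)
9.467 lb × 0.453592 = 4.29416 kg
Total: 8.69763 + 90 + 23.54 + 4.29416 = 126.532 kg
In slug: 126.532 / 14.5939 = 8.6702 slug

8.670 slug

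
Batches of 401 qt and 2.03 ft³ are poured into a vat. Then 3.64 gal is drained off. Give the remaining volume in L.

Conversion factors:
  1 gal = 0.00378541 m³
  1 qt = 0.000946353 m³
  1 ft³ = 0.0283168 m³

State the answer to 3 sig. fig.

401 qt × 0.000946353 = 0.379488 m³
2.03 ft³ × 0.0283168 = 0.0574831 m³
3.64 gal × 0.00378541 = 0.0137789 m³
Sum: 0.379488 + 0.0574831 − 0.0137789 = 0.423192 m³
In L: 0.423192 / 0.001 = 423.192 L

423 L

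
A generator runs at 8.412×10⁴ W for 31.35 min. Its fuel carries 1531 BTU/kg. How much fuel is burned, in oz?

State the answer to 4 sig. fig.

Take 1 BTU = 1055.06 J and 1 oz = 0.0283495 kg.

3455 oz

31.35 min → 1881 s
E = P × t = 84120 × 1881 = 1.5823×10⁸ J
1531 BTU/kg → 1.6153×10⁶ J/kg
m = E / e_s = 1.5823×10⁸ / 1.6153×10⁶ = 97.957 kg
In oz: 97.957 / 0.0283495 = 3455.33 oz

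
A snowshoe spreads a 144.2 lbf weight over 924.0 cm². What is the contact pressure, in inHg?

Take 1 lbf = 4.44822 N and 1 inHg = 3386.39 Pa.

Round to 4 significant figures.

144.2 lbf × 4.44822 = 641.433 N
924.0 cm² × 0.0001 = 0.0924 m²
P = F / A = 641.433 N / 0.0924 m² = 6941.92 Pa
6941.92 Pa ÷ (3386.39 Pa/inHg) = 2.04995 inHg

2.050 inHg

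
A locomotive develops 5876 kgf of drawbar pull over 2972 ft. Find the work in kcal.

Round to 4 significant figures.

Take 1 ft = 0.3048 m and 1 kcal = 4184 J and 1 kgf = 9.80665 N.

5876 kgf × 9.80665 = 57623.9 N
2972 ft × 0.3048 = 905.866 m
W = F × d = 57623.9 N × 905.866 m = 5.21995×10⁷ J
5.21995×10⁷ J ÷ (4184 J/kcal) = 12476 kcal

1.248×10⁴ kcal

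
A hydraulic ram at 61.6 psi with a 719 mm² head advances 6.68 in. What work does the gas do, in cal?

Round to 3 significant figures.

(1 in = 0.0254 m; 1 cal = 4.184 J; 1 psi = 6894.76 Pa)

12.4 cal

61.6 psi → 424717 Pa
719 mm² → 7.19×10⁻⁴ m²
F = P × A = 424717 × 7.19×10⁻⁴ = 305.372 N
6.68 in → 0.169672 m
W = F × d = 305.372 × 0.169672 = 51.8131 J
In cal: 51.8131 / 4.184 = 12.3836 cal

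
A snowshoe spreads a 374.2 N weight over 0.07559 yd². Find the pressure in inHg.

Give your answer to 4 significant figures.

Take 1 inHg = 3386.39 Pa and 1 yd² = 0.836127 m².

1.748 inHg

0.07559 yd² × 0.836127 → 0.0632028 m²
P = F / A = 374.2 N / 0.0632028 m² = 5920.62 Pa
5920.62 Pa ÷ (3386.39 Pa/inHg) = 1.74836 inHg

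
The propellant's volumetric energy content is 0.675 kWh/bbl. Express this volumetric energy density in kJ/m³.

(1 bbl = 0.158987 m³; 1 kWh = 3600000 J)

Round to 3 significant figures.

0.675 kWh/bbl × 3600000 J/kWh ÷ 0.158987 m³/bbl = 1.52843×10⁷ J/m³
1.52843×10⁷ J/m³ ÷ 1000 J/kJ = 15284.3 kJ/m³

1.53×10⁴ kJ/m³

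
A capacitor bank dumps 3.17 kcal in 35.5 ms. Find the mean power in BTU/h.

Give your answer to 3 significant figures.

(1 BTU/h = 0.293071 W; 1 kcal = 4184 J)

1.27×10⁶ BTU/h

3.17 kcal × 4184 → 13263.3 J
35.5 ms × 0.001 → 0.0355 s
P = E / t = 13263.3 J / 0.0355 s = 373614 W
373614 W ÷ (0.293071 W/BTU/h) = 1.27482×10⁶ BTU/h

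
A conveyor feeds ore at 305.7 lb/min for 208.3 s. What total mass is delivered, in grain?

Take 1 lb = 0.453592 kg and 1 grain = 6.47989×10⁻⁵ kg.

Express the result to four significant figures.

305.7 lb/min → 2.31105 kg/s
m = ṁ × t = 2.31105 × 208.3 = 481.392 kg
In grain: 481.392 / 6.47989×10⁻⁵ = 7.42901×10⁶ grain

7.429×10⁶ grain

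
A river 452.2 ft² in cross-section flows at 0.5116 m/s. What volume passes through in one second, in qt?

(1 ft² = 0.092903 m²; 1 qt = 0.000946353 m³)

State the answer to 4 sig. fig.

452.2 ft² × 0.092903 → 42.0107 m²
V = v × A × t = 0.5116 m/s × 42.0107 m² × 1 s = 21.4927 m³
21.4927 m³ ÷ (0.000946353 m³/qt) = 22711.1 qt

2.271×10⁴ qt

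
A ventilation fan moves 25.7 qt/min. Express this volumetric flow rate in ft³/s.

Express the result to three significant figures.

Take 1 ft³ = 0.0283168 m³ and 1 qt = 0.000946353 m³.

0.0143 ft³/s

25.7 qt/min × 0.000946353 m³/qt ÷ 60 s/min = 4.05355×10⁻⁴ m³/s
4.05355×10⁻⁴ m³/s ÷ 0.0283168 m³/ft³ = 0.014315 ft³/s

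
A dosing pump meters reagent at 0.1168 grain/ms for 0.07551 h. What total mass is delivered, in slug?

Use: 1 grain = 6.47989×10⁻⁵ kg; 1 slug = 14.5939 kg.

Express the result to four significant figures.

0.1168 grain/ms → 0.00756851 kg/s
0.07551 h → 271.836 s
m = ṁ × t = 0.00756851 × 271.836 = 2.05739 kg
In slug: 2.05739 / 14.5939 = 0.140976 slug

0.1410 slug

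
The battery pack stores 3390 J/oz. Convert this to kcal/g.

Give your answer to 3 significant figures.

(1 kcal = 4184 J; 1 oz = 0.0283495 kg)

3390 J/oz ÷ 0.0283495 kg/oz = 119579 J/kg
119579 J/kg ÷ 4184 J/kcal × 0.001 kg/g = 0.0285801 kcal/g

0.0286 kcal/g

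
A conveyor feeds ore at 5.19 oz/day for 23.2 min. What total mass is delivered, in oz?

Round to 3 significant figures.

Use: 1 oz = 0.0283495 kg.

5.19 oz/day → 1.70294×10⁻⁶ kg/s
23.2 min → 1392 s
m = ṁ × t = 1.70294×10⁻⁶ × 1392 = 0.00237049 kg
In oz: 0.00237049 / 0.0283495 = 0.0836166 oz

0.0836 oz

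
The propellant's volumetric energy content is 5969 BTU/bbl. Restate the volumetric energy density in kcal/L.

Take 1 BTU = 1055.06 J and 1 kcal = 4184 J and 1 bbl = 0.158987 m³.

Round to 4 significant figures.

9.467 kcal/L

5969 BTU/bbl × 1055.06 J/BTU ÷ 0.158987 m³/bbl = 3.96111×10⁷ J/m³
3.96111×10⁷ J/m³ ÷ 4184 J/kcal × 0.001 m³/L = 9.46728 kcal/L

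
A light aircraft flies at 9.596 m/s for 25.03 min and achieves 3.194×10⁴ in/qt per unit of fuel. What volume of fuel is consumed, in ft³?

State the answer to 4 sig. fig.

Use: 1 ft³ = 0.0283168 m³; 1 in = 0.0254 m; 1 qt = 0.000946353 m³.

0.5937 ft³

25.03 min → 1501.8 s
d = v × t = 9.596 × 1501.8 = 14411.3 m
3.194×10⁴ in/qt → 857266 m/m³
V = d / (distance per unit fuel) = 14411.3 / 857266 = 0.0168108 m³
In ft³: 0.0168108 / 0.0283168 = 0.593669 ft³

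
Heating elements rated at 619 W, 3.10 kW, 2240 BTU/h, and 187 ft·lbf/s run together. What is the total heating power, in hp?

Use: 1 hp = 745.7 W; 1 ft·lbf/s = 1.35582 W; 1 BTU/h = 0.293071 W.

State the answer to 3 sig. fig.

6.21 hp

619 W (already W)
3.10 kW × 1000 → 3100 W
2240 BTU/h × 0.293071 → 656.479 W
187 ft·lbf/s × 1.35582 → 253.538 W
Total: 619 + 3100 + 656.479 + 253.538 = 4629.02 W
In hp: 4629.02 / 745.7 = 6.20762 hp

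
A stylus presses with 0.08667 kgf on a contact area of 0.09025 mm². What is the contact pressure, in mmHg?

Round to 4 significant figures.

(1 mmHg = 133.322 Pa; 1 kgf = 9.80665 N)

0.08667 kgf × 9.80665 = 0.849942 N
0.09025 mm² × 10⁻⁶ = 9.025×10⁻⁸ m²
P = F / A = 0.849942 N / 9.025×10⁻⁸ m² = 9.41764×10⁶ Pa
9.41764×10⁶ Pa ÷ (133.322 Pa/mmHg) = 70638.3 mmHg

7.064×10⁴ mmHg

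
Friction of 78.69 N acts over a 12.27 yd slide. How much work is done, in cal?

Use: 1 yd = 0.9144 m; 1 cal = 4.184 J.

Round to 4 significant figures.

12.27 yd × 0.9144 → 11.2197 m
W = F × d = 78.69 N × 11.2197 m = 882.878 J
882.878 J ÷ (4.184 J/cal) = 211.013 cal

211.0 cal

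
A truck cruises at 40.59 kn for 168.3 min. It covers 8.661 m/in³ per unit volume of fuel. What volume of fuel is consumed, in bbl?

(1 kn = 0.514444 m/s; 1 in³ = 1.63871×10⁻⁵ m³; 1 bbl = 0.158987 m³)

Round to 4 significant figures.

40.59 kn → 20.8813 m/s
168.3 min → 10098 s
d = v × t = 20.8813 × 10098 = 210859 m
8.661 m/in³ → 528525 m/m³
V = d / (distance per unit fuel) = 210859 / 528525 = 0.398957 m³
In bbl: 0.398957 / 0.158987 = 2.50937 bbl

2.509 bbl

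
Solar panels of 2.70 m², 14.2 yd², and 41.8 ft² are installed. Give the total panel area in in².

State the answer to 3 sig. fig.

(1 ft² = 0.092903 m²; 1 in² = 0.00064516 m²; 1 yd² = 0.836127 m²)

2.86×10⁴ in²

2.70 m² (already m²)
14.2 yd² × 0.836127 = 11.873 m²
41.8 ft² × 0.092903 = 3.88335 m²
Combined: 2.7 + 11.873 + 3.88335 = 18.4564 m²
In in²: 18.4564 / 0.00064516 = 28607.5 in²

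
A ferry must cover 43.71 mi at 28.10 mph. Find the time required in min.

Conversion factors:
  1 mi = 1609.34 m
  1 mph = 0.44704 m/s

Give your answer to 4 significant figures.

93.33 min

43.71 mi × 1609.34 → 70344.3 m
28.10 mph × 0.44704 → 12.5618 m/s
t = d / v = 70344.3 m / 12.5618 m/s = 5599.86 s
5599.86 s ÷ (60 s/min) = 93.331 min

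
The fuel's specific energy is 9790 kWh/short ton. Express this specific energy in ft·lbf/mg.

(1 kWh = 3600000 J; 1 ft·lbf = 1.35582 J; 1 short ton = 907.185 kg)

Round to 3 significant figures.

28.7 ft·lbf/mg

9790 kWh/short ton × 3600000 J/kWh ÷ 907.185 kg/short ton = 3.88498×10⁷ J/kg
3.88498×10⁷ J/kg ÷ 1.35582 J/ft·lbf × 10⁻⁶ kg/mg = 28.6541 ft·lbf/mg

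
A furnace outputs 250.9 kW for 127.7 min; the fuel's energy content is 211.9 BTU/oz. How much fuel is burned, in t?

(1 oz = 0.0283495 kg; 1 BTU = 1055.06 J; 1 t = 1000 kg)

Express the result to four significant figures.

0.2438 t

250.9 kW → 250900 W
127.7 min → 7662 s
E = P × t = 250900 × 7662 = 1.9224×10⁹ J
211.9 BTU/oz → 7.88611×10⁶ J/kg
m = E / e_s = 1.9224×10⁹ / 7.88611×10⁶ = 243.77 kg
In t: 243.77 / 1000 = 0.24377 t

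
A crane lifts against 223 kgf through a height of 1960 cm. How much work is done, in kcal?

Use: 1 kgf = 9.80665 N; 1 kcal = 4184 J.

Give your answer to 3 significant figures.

10.2 kcal

223 kgf × 9.80665 → 2186.88 N
1960 cm × 0.01 → 19.6 m
W = F × d = 2186.88 N × 19.6 m = 42862.8 J
42862.8 J ÷ (4184 J/kcal) = 10.2445 kcal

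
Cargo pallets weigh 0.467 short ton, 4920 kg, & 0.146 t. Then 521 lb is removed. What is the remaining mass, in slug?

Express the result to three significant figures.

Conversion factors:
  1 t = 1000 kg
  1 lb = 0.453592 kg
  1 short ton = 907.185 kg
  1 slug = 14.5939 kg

360 slug

0.467 short ton × 907.185 = 423.655 kg
4920 kg (already kg)
0.146 t × 1000 = 146 kg
521 lb × 0.453592 = 236.321 kg
Sum: 423.655 + 4920 + 146 − 236.321 = 5253.33 kg
In slug: 5253.33 / 14.5939 = 359.968 slug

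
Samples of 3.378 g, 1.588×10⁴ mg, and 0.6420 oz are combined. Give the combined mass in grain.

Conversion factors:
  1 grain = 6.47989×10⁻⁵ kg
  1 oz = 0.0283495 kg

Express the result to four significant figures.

578.1 grain

3.378 g × 0.001 → 0.003378 kg
1.588×10⁴ mg × 10⁻⁶ → 0.01588 kg
0.6420 oz × 0.0283495 → 0.0182004 kg
Total: 0.003378 + 0.01588 + 0.0182004 = 0.0374584 kg
In grain: 0.0374584 / 6.47989×10⁻⁵ = 578.072 grain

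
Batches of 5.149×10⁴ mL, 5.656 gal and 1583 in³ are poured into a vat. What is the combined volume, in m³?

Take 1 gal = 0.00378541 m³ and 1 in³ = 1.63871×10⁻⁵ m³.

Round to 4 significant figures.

5.149×10⁴ mL × 10⁻⁶ = 0.05149 m³
5.656 gal × 0.00378541 = 0.0214103 m³
1583 in³ × 1.63871×10⁻⁵ = 0.0259408 m³
Combined: 0.05149 + 0.0214103 + 0.0259408 = 0.0988411 m³

0.09884 m³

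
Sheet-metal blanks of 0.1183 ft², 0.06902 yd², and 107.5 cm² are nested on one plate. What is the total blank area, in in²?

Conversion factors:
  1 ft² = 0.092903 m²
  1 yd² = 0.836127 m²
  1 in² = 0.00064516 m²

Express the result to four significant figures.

0.1183 ft² × 0.092903 = 0.0109904 m²
0.06902 yd² × 0.836127 = 0.0577095 m²
107.5 cm² × 0.0001 = 0.01075 m²
Sum: 0.0109904 + 0.0577095 + 0.01075 = 0.0794499 m²
In in²: 0.0794499 / 0.00064516 = 123.148 in²

123.1 in²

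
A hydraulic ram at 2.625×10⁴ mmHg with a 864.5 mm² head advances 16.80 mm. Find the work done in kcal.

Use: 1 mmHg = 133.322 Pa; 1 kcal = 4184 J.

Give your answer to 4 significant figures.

0.01215 kcal

2.625×10⁴ mmHg → 3.4997×10⁶ Pa
864.5 mm² → 8.645×10⁻⁴ m²
F = P × A = 3.4997×10⁶ × 8.645×10⁻⁴ = 3025.49 N
16.80 mm → 0.0168 m
W = F × d = 3025.49 × 0.0168 = 50.8282 J
In kcal: 50.8282 / 4184 = 0.0121482 kcal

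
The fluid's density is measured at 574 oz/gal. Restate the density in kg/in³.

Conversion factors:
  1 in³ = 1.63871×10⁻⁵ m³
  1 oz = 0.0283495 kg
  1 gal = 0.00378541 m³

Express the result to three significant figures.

0.0704 kg/in³

574 oz/gal × 0.0283495 kg/oz ÷ 0.00378541 m³/gal = 4298.77 kg/m³
4298.77 kg/m³ × 1.63871×10⁻⁵ m³/in³ = 0.0704444 kg/in³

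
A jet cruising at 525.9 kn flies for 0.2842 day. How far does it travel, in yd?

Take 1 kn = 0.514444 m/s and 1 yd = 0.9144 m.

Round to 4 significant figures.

525.9 kn × 0.514444 → 270.546 m/s
0.2842 day × 86400 → 24554.9 s
d = v × t = 270.546 m/s × 24554.9 s = 6.64323×10⁶ m
6.64323×10⁶ m ÷ (0.9144 m/yd) = 7.26512×10⁶ yd

7.265×10⁶ yd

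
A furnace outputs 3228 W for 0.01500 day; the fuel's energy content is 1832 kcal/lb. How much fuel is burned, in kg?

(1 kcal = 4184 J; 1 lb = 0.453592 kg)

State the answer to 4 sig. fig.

0.01500 day → 1296 s
E = P × t = 3228 × 1296 = 4.18349×10⁶ J
1832 kcal/lb → 1.68986×10⁷ J/kg
m = E / e_s = 4.18349×10⁶ / 1.68986×10⁷ = 0.247564 kg

0.2476 kg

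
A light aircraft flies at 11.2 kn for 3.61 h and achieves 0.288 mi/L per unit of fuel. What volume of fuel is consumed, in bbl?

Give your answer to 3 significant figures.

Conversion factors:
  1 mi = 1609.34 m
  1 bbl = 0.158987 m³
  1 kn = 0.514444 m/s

11.2 kn → 5.76177 m/s
3.61 h → 12996 s
d = v × t = 5.76177 × 12996 = 74880 m
0.288 mi/L → 463490 m/m³
V = d / (distance per unit fuel) = 74880 / 463490 = 0.161557 m³
In bbl: 0.161557 / 0.158987 = 1.01616 bbl

1.02 bbl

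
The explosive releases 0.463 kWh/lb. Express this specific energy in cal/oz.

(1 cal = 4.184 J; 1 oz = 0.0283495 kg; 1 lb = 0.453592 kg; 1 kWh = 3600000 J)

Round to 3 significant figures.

2.49×10⁴ cal/oz

0.463 kWh/lb × 3600000 J/kWh ÷ 0.453592 kg/lb = 3.67467×10⁶ J/kg
3.67467×10⁶ J/kg ÷ 4.184 J/cal × 0.0283495 kg/oz = 24898.4 cal/oz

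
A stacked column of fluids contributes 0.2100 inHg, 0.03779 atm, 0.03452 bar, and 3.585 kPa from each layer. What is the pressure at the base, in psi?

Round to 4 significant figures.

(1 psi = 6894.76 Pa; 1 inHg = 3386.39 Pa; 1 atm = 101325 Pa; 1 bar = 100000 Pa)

1.679 psi

0.2100 inHg × 3386.39 → 711.142 Pa
0.03779 atm × 101325 → 3829.07 Pa
0.03452 bar × 100000 → 3452 Pa
3.585 kPa × 1000 → 3585 Pa
Total: 711.142 + 3829.07 + 3452 + 3585 = 11577.2 Pa
In psi: 11577.2 / 6894.76 = 1.67913 psi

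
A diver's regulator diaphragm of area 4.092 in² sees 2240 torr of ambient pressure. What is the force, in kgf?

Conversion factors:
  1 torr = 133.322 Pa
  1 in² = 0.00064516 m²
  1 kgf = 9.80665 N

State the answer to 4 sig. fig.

80.40 kgf

2240 torr × 133.322 = 298641 Pa
4.092 in² × 0.00064516 = 0.00263999 m²
F = P × A = 298641 Pa × 0.00263999 m² = 788.409 N
788.409 N ÷ (9.80665 N/kgf) = 80.3953 kgf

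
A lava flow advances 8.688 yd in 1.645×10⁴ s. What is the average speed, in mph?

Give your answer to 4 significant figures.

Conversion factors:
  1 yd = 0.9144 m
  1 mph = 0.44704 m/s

0.001080 mph

8.688 yd × 0.9144 → 7.94431 m
v = d / t = 7.94431 m / 16450 s = 4.82937×10⁻⁴ m/s
4.82937×10⁻⁴ m/s ÷ (0.44704 m/s/mph) = 0.0010803 mph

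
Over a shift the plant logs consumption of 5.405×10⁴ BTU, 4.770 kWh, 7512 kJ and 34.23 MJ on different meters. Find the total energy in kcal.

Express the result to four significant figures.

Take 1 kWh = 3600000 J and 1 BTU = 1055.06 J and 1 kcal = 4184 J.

2.771×10⁴ kcal

5.405×10⁴ BTU × 1055.06 = 5.7026×10⁷ J
4.770 kWh × 3600000 = 1.7172×10⁷ J
7512 kJ × 1000 = 7.512×10⁶ J
34.23 MJ × 1000000 = 3.423×10⁷ J
Total: 5.7026×10⁷ + 1.7172×10⁷ + 7.512×10⁶ + 3.423×10⁷ = 1.1594×10⁸ J
In kcal: 1.1594×10⁸ / 4184 = 27710.3 kcal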